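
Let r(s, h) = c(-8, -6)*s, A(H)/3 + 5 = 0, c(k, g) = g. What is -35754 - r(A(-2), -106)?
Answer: -35844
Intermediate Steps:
A(H) = -15 (A(H) = -15 + 3*0 = -15 + 0 = -15)
r(s, h) = -6*s
-35754 - r(A(-2), -106) = -35754 - (-6)*(-15) = -35754 - 1*90 = -35754 - 90 = -35844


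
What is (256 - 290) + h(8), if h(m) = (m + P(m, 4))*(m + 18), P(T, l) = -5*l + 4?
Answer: -242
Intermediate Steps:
P(T, l) = 4 - 5*l
h(m) = (-16 + m)*(18 + m) (h(m) = (m + (4 - 5*4))*(m + 18) = (m + (4 - 20))*(18 + m) = (m - 16)*(18 + m) = (-16 + m)*(18 + m))
(256 - 290) + h(8) = (256 - 290) + (-288 + 8**2 + 2*8) = -34 + (-288 + 64 + 16) = -34 - 208 = -242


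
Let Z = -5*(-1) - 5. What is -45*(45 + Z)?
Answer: -2025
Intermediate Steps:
Z = 0 (Z = 5 - 5 = 0)
-45*(45 + Z) = -45*(45 + 0) = -45*45 = -2025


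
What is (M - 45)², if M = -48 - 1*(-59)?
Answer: 1156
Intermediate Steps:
M = 11 (M = -48 + 59 = 11)
(M - 45)² = (11 - 45)² = (-34)² = 1156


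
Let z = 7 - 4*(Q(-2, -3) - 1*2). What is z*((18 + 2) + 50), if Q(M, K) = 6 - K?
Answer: -1470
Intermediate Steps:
z = -21 (z = 7 - 4*((6 - 1*(-3)) - 1*2) = 7 - 4*((6 + 3) - 2) = 7 - 4*(9 - 2) = 7 - 4*7 = 7 - 28 = -21)
z*((18 + 2) + 50) = -21*((18 + 2) + 50) = -21*(20 + 50) = -21*70 = -1470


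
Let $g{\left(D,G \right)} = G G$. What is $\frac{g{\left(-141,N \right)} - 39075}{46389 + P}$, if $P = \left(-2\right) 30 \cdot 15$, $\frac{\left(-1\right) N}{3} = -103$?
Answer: $\frac{18802}{15163} \approx 1.24$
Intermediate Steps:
$N = 309$ ($N = \left(-3\right) \left(-103\right) = 309$)
$P = -900$ ($P = \left(-60\right) 15 = -900$)
$g{\left(D,G \right)} = G^{2}$
$\frac{g{\left(-141,N \right)} - 39075}{46389 + P} = \frac{309^{2} - 39075}{46389 - 900} = \frac{95481 - 39075}{45489} = 56406 \cdot \frac{1}{45489} = \frac{18802}{15163}$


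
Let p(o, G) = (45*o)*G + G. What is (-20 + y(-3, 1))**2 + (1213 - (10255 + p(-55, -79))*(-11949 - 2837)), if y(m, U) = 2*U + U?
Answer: 3041496488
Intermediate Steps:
p(o, G) = G + 45*G*o (p(o, G) = 45*G*o + G = G + 45*G*o)
y(m, U) = 3*U
(-20 + y(-3, 1))**2 + (1213 - (10255 + p(-55, -79))*(-11949 - 2837)) = (-20 + 3*1)**2 + (1213 - (10255 - 79*(1 + 45*(-55)))*(-11949 - 2837)) = (-20 + 3)**2 + (1213 - (10255 - 79*(1 - 2475))*(-14786)) = (-17)**2 + (1213 - (10255 - 79*(-2474))*(-14786)) = 289 + (1213 - (10255 + 195446)*(-14786)) = 289 + (1213 - 205701*(-14786)) = 289 + (1213 - 1*(-3041494986)) = 289 + (1213 + 3041494986) = 289 + 3041496199 = 3041496488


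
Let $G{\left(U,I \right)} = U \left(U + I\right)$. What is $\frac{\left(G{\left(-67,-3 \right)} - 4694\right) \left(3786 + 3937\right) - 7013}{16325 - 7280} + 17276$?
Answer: $\frac{10414901}{603} \approx 17272.0$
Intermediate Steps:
$G{\left(U,I \right)} = U \left(I + U\right)$
$\frac{\left(G{\left(-67,-3 \right)} - 4694\right) \left(3786 + 3937\right) - 7013}{16325 - 7280} + 17276 = \frac{\left(- 67 \left(-3 - 67\right) - 4694\right) \left(3786 + 3937\right) - 7013}{16325 - 7280} + 17276 = \frac{\left(\left(-67\right) \left(-70\right) - 4694\right) 7723 - 7013}{9045} + 17276 = \left(\left(4690 - 4694\right) 7723 - 7013\right) \frac{1}{9045} + 17276 = \left(\left(-4\right) 7723 - 7013\right) \frac{1}{9045} + 17276 = \left(-30892 - 7013\right) \frac{1}{9045} + 17276 = \left(-37905\right) \frac{1}{9045} + 17276 = - \frac{2527}{603} + 17276 = \frac{10414901}{603}$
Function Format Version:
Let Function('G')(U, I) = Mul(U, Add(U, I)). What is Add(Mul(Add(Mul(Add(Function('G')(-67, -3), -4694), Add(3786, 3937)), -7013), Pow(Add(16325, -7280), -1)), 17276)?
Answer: Rational(10414901, 603) ≈ 17272.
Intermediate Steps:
Function('G')(U, I) = Mul(U, Add(I, U))
Add(Mul(Add(Mul(Add(Function('G')(-67, -3), -4694), Add(3786, 3937)), -7013), Pow(Add(16325, -7280), -1)), 17276) = Add(Mul(Add(Mul(Add(Mul(-67, Add(-3, -67)), -4694), Add(3786, 3937)), -7013), Pow(Add(16325, -7280), -1)), 17276) = Add(Mul(Add(Mul(Add(Mul(-67, -70), -4694), 7723), -7013), Pow(9045, -1)), 17276) = Add(Mul(Add(Mul(Add(4690, -4694), 7723), -7013), Rational(1, 9045)), 17276) = Add(Mul(Add(Mul(-4, 7723), -7013), Rational(1, 9045)), 17276) = Add(Mul(Add(-30892, -7013), Rational(1, 9045)), 17276) = Add(Mul(-37905, Rational(1, 9045)), 17276) = Add(Rational(-2527, 603), 17276) = Rational(10414901, 603)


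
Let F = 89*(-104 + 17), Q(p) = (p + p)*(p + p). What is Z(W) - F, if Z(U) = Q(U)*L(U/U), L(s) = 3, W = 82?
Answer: 88431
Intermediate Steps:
Q(p) = 4*p² (Q(p) = (2*p)*(2*p) = 4*p²)
Z(U) = 12*U² (Z(U) = (4*U²)*3 = 12*U²)
F = -7743 (F = 89*(-87) = -7743)
Z(W) - F = 12*82² - 1*(-7743) = 12*6724 + 7743 = 80688 + 7743 = 88431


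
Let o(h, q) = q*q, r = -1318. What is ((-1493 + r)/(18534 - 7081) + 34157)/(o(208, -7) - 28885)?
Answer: -195598655/165129354 ≈ -1.1845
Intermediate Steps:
o(h, q) = q**2
((-1493 + r)/(18534 - 7081) + 34157)/(o(208, -7) - 28885) = ((-1493 - 1318)/(18534 - 7081) + 34157)/((-7)**2 - 28885) = (-2811/11453 + 34157)/(49 - 28885) = (-2811*1/11453 + 34157)/(-28836) = (-2811/11453 + 34157)*(-1/28836) = (391197310/11453)*(-1/28836) = -195598655/165129354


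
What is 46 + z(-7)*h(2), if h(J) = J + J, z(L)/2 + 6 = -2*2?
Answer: -34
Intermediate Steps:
z(L) = -20 (z(L) = -12 + 2*(-2*2) = -12 + 2*(-4) = -12 - 8 = -20)
h(J) = 2*J
46 + z(-7)*h(2) = 46 - 40*2 = 46 - 20*4 = 46 - 80 = -34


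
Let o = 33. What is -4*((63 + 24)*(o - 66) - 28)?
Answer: 11596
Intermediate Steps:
-4*((63 + 24)*(o - 66) - 28) = -4*((63 + 24)*(33 - 66) - 28) = -4*(87*(-33) - 28) = -4*(-2871 - 28) = -4*(-2899) = 11596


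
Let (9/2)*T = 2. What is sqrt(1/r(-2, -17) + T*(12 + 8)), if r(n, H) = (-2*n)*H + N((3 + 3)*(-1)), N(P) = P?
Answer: sqrt(437414)/222 ≈ 2.9792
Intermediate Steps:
T = 4/9 (T = (2/9)*2 = 4/9 ≈ 0.44444)
r(n, H) = -6 - 2*H*n (r(n, H) = (-2*n)*H + (3 + 3)*(-1) = -2*H*n + 6*(-1) = -2*H*n - 6 = -6 - 2*H*n)
sqrt(1/r(-2, -17) + T*(12 + 8)) = sqrt(1/(-6 - 2*(-17)*(-2)) + 4*(12 + 8)/9) = sqrt(1/(-6 - 68) + (4/9)*20) = sqrt(1/(-74) + 80/9) = sqrt(-1/74 + 80/9) = sqrt(5911/666) = sqrt(437414)/222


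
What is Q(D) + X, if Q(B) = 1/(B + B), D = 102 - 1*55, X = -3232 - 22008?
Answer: -2372559/94 ≈ -25240.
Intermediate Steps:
X = -25240
D = 47 (D = 102 - 55 = 47)
Q(B) = 1/(2*B)
Q(D) + X = (½)/47 - 25240 = (½)*(1/47) - 25240 = 1/94 - 25240 = -2372559/94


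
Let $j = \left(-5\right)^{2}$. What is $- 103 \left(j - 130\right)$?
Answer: $10815$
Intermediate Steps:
$j = 25$
$- 103 \left(j - 130\right) = - 103 \left(25 - 130\right) = \left(-103\right) \left(-105\right) = 10815$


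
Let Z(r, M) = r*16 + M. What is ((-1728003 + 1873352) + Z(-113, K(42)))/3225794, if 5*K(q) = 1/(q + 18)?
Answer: 43062301/967738200 ≈ 0.044498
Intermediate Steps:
K(q) = 1/(5*(18 + q)) (K(q) = 1/(5*(q + 18)) = 1/(5*(18 + q)))
Z(r, M) = M + 16*r (Z(r, M) = 16*r + M = M + 16*r)
((-1728003 + 1873352) + Z(-113, K(42)))/3225794 = ((-1728003 + 1873352) + (1/(5*(18 + 42)) + 16*(-113)))/3225794 = (145349 + ((⅕)/60 - 1808))*(1/3225794) = (145349 + ((⅕)*(1/60) - 1808))*(1/3225794) = (145349 + (1/300 - 1808))*(1/3225794) = (145349 - 542399/300)*(1/3225794) = (43062301/300)*(1/3225794) = 43062301/967738200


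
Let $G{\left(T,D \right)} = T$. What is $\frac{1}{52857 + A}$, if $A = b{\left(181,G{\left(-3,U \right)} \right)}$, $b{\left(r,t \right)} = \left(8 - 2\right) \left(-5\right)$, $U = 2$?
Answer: $\frac{1}{52827} \approx 1.893 \cdot 10^{-5}$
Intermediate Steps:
$b{\left(r,t \right)} = -30$ ($b{\left(r,t \right)} = 6 \left(-5\right) = -30$)
$A = -30$
$\frac{1}{52857 + A} = \frac{1}{52857 - 30} = \frac{1}{52827}$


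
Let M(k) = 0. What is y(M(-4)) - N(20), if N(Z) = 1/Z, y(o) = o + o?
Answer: -1/20 ≈ -0.050000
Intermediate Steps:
y(o) = 2*o
N(Z) = 1/Z
y(M(-4)) - N(20) = 2*0 - 1/20 = 0 - 1*1/20 = 0 - 1/20 = -1/20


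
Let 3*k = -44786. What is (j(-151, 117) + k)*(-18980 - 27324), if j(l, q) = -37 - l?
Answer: 2057934976/3 ≈ 6.8598e+8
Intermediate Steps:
k = -44786/3 (k = (⅓)*(-44786) = -44786/3 ≈ -14929.)
(j(-151, 117) + k)*(-18980 - 27324) = ((-37 - 1*(-151)) - 44786/3)*(-18980 - 27324) = ((-37 + 151) - 44786/3)*(-46304) = (114 - 44786/3)*(-46304) = -44444/3*(-46304) = 2057934976/3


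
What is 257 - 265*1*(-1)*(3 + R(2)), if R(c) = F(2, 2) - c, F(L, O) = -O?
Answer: -8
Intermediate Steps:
R(c) = -2 - c (R(c) = -1*2 - c = -2 - c)
257 - 265*1*(-1)*(3 + R(2)) = 257 - 265*1*(-1)*(3 + (-2 - 1*2)) = 257 - (-265)*(3 + (-2 - 2)) = 257 - (-265)*(3 - 4) = 257 - (-265)*(-1) = 257 - 265*1 = 257 - 265 = -8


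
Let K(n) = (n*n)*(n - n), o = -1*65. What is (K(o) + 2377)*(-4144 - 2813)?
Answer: -16536789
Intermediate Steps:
o = -65
K(n) = 0 (K(n) = n**2*0 = 0)
(K(o) + 2377)*(-4144 - 2813) = (0 + 2377)*(-4144 - 2813) = 2377*(-6957) = -16536789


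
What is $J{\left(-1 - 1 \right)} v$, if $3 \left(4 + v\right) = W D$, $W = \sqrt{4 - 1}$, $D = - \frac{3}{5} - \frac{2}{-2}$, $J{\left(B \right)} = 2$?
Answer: $-8 + \frac{4 \sqrt{3}}{15} \approx -7.5381$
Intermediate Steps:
$D = \frac{2}{5}$ ($D = \left(-3\right) \frac{1}{5} - -1 = - \frac{3}{5} + 1 = \frac{2}{5} \approx 0.4$)
$W = \sqrt{3} \approx 1.732$
$v = -4 + \frac{2 \sqrt{3}}{15}$ ($v = -4 + \frac{\sqrt{3} \cdot \frac{2}{5}}{3} = -4 + \frac{\frac{2}{5} \sqrt{3}}{3} = -4 + \frac{2 \sqrt{3}}{15} \approx -3.7691$)
$J{\left(-1 - 1 \right)} v = 2 \left(-4 + \frac{2 \sqrt{3}}{15}\right) = -8 + \frac{4 \sqrt{3}}{15}$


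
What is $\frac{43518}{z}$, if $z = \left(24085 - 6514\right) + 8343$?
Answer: $\frac{7253}{4319} \approx 1.6793$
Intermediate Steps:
$z = 25914$ ($z = 17571 + 8343 = 25914$)
$\frac{43518}{z} = \frac{43518}{25914} = 43518 \cdot \frac{1}{25914} = \frac{7253}{4319}$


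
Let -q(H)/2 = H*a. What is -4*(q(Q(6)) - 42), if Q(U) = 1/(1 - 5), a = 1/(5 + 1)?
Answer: 503/3 ≈ 167.67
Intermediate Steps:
a = 1/6 ≈ 0.16667
Q(U) = -1/4 (Q(U) = 1/(-4) = -1/4)
q(H) = -H/3 (q(H) = -2*H/6 = -H/3)
-4*(q(Q(6)) - 42) = -4*(-1/3*(-1/4) - 42) = -4*(1/12 - 42) = -4*(-503/12) = 503/3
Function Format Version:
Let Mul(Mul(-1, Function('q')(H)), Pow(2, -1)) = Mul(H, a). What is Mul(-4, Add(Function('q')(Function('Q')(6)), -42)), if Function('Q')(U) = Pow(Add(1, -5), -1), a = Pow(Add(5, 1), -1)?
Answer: Rational(503, 3) ≈ 167.67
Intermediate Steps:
a = Rational(1, 6) (a = Pow(6, -1) = Rational(1, 6) ≈ 0.16667)
Function('Q')(U) = Rational(-1, 4) (Function('Q')(U) = Pow(-4, -1) = Rational(-1, 4))
Function('q')(H) = Mul(Rational(-1, 3), H) (Function('q')(H) = Mul(-2, Mul(H, Rational(1, 6))) = Mul(-2, Mul(Rational(1, 6), H)) = Mul(Rational(-1, 3), H))
Mul(-4, Add(Function('q')(Function('Q')(6)), -42)) = Mul(-4, Add(Mul(Rational(-1, 3), Rational(-1, 4)), -42)) = Mul(-4, Add(Rational(1, 12), -42)) = Mul(-4, Rational(-503, 12)) = Rational(503, 3)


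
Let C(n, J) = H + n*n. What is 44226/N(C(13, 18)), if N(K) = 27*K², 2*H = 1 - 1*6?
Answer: 728/12321 ≈ 0.059086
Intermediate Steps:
H = -5/2 (H = (1 - 1*6)/2 = (1 - 6)/2 = (½)*(-5) = -5/2 ≈ -2.5000)
C(n, J) = -5/2 + n² (C(n, J) = -5/2 + n*n = -5/2 + n²)
44226/N(C(13, 18)) = 44226/((27*(-5/2 + 13²)²)) = 44226/((27*(-5/2 + 169)²)) = 44226/((27*(333/2)²)) = 44226/((27*(110889/4))) = 44226/(2994003/4) = 44226*(4/2994003) = 728/12321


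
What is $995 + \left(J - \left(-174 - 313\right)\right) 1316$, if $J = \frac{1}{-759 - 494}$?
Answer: $\frac{114897585}{179} \approx 6.4189 \cdot 10^{5}$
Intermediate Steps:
$J = - \frac{1}{1253}$ ($J = \frac{1}{-1253} = - \frac{1}{1253} \approx -0.00079808$)
$995 + \left(J - \left(-174 - 313\right)\right) 1316 = 995 + \left(- \frac{1}{1253} - \left(-174 - 313\right)\right) 1316 = 995 + \left(- \frac{1}{1253} - -487\right) 1316 = 995 + \left(- \frac{1}{1253} + 487\right) 1316 = 995 + \frac{610210}{1253} \cdot 1316 = 995 + \frac{114719480}{179} = \frac{114897585}{179}$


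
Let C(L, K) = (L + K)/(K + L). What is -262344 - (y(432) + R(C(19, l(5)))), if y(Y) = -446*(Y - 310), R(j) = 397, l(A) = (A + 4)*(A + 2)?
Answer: -208329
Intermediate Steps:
l(A) = (2 + A)*(4 + A) (l(A) = (4 + A)*(2 + A) = (2 + A)*(4 + A))
C(L, K) = 1 (C(L, K) = (K + L)/(K + L) = 1)
y(Y) = 138260 - 446*Y (y(Y) = -446*(-310 + Y) = 138260 - 446*Y)
-262344 - (y(432) + R(C(19, l(5)))) = -262344 - ((138260 - 446*432) + 397) = -262344 - ((138260 - 192672) + 397) = -262344 - (-54412 + 397) = -262344 - 1*(-54015) = -262344 + 54015 = -208329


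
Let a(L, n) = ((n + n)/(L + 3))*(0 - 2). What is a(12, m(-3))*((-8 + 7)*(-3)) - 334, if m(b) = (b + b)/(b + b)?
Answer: -1674/5 ≈ -334.80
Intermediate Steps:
m(b) = 1 (m(b) = (2*b)/((2*b)) = (2*b)*(1/(2*b)) = 1)
a(L, n) = -4*n/(3 + L) (a(L, n) = ((2*n)/(3 + L))*(-2) = (2*n/(3 + L))*(-2) = -4*n/(3 + L))
a(12, m(-3))*((-8 + 7)*(-3)) - 334 = (-4*1/(3 + 12))*((-8 + 7)*(-3)) - 334 = (-4*1/15)*(-1*(-3)) - 334 = -4*1*1/15*3 - 334 = -4/15*3 - 334 = -⅘ - 334 = -1674/5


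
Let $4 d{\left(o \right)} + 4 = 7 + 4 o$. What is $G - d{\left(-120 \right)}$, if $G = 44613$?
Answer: $\frac{178929}{4} \approx 44732.0$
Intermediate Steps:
$d{\left(o \right)} = \frac{3}{4} + o$ ($d{\left(o \right)} = -1 + \frac{7 + 4 o}{4} = -1 + \left(\frac{7}{4} + o\right) = \frac{3}{4} + o$)
$G - d{\left(-120 \right)} = 44613 - \left(\frac{3}{4} - 120\right) = 44613 - - \frac{477}{4} = 44613 + \frac{477}{4} = \frac{178929}{4}$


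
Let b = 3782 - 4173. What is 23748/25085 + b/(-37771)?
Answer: 906793943/947485535 ≈ 0.95705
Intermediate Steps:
b = -391
23748/25085 + b/(-37771) = 23748/25085 - 391/(-37771) = 23748*(1/25085) - 391*(-1/37771) = 23748/25085 + 391/37771 = 906793943/947485535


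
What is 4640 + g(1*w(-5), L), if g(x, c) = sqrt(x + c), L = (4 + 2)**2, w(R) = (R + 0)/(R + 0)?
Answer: 4640 + sqrt(37) ≈ 4646.1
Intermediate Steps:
w(R) = 1 (w(R) = R/R = 1)
L = 36 (L = 6**2 = 36)
g(x, c) = sqrt(c + x)
4640 + g(1*w(-5), L) = 4640 + sqrt(36 + 1*1) = 4640 + sqrt(36 + 1) = 4640 + sqrt(37)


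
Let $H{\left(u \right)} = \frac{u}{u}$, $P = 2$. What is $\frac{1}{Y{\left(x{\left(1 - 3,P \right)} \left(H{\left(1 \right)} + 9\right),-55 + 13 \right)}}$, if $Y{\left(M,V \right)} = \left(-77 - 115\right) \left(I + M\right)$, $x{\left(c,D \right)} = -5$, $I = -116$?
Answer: $\frac{1}{31872} \approx 3.1376 \cdot 10^{-5}$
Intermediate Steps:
$H{\left(u \right)} = 1$
$Y{\left(M,V \right)} = 22272 - 192 M$ ($Y{\left(M,V \right)} = \left(-77 - 115\right) \left(-116 + M\right) = - 192 \left(-116 + M\right) = 22272 - 192 M$)
$\frac{1}{Y{\left(x{\left(1 - 3,P \right)} \left(H{\left(1 \right)} + 9\right),-55 + 13 \right)}} = \frac{1}{22272 - 192 \left(- 5 \left(1 + 9\right)\right)} = \frac{1}{22272 - 192 \left(\left(-5\right) 10\right)} = \frac{1}{22272 - -9600} = \frac{1}{22272 + 9600} = \frac{1}{31872}$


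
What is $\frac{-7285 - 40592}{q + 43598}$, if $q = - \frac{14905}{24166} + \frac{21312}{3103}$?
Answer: $- \frac{3590157290946}{3269756274181} \approx -1.098$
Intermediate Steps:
$q = \frac{468775577}{74987098}$ ($q = \left(-14905\right) \frac{1}{24166} + 21312 \cdot \frac{1}{3103} = - \frac{14905}{24166} + \frac{21312}{3103} = \frac{468775577}{74987098} \approx 6.2514$)
$\frac{-7285 - 40592}{q + 43598} = \frac{-7285 - 40592}{\frac{468775577}{74987098} + 43598} = \frac{-7285 - 40592}{\frac{3269756274181}{74987098}} = \left(-47877\right) \frac{74987098}{3269756274181} = - \frac{3590157290946}{3269756274181}$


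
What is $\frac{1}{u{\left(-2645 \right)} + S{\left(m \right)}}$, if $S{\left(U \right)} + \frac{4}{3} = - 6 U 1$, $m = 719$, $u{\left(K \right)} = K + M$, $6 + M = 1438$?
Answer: $- \frac{3}{16585} \approx -0.00018089$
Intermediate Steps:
$M = 1432$ ($M = -6 + 1438 = 1432$)
$u{\left(K \right)} = 1432 + K$ ($u{\left(K \right)} = K + 1432 = 1432 + K$)
$S{\left(U \right)} = - \frac{4}{3} - 6 U$ ($S{\left(U \right)} = - \frac{4}{3} + - 6 U 1 = - \frac{4}{3} - 6 U$)
$\frac{1}{u{\left(-2645 \right)} + S{\left(m \right)}} = \frac{1}{\left(1432 - 2645\right) - \frac{12946}{3}} = \frac{1}{-1213 - \frac{12946}{3}} = \frac{1}{- \frac{16585}{3}} = - \frac{3}{16585}$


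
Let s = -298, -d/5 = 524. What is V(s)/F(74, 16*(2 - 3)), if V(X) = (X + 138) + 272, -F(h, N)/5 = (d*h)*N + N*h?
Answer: -7/969030 ≈ -7.2237e-6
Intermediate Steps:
d = -2620 (d = -5*524 = -2620)
F(h, N) = 13095*N*h (F(h, N) = -5*((-2620*h)*N + N*h) = -5*(-2620*N*h + N*h) = -(-13095)*N*h = 13095*N*h)
V(X) = 410 + X (V(X) = (138 + X) + 272 = 410 + X)
V(s)/F(74, 16*(2 - 3)) = (410 - 298)/((13095*(16*(2 - 3))*74)) = 112/((13095*(16*(-1))*74)) = 112/((13095*(-16)*74)) = 112/(-15504480) = 112*(-1/15504480) = -7/969030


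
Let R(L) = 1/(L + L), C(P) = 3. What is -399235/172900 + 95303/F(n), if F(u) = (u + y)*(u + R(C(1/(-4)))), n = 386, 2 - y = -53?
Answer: -2943521839/1682559060 ≈ -1.7494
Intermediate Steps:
y = 55 (y = 2 - 1*(-53) = 2 + 53 = 55)
R(L) = 1/(2*L)
F(u) = (55 + u)*(⅙ + u) (F(u) = (u + 55)*(u + (½)/3) = (55 + u)*(u + (½)*(⅓)) = (55 + u)*(u + ⅙) = (55 + u)*(⅙ + u))
-399235/172900 + 95303/F(n) = -399235/172900 + 95303/(55/6 + 386² + (331/6)*386) = -399235*1/172900 + 95303/(55/6 + 148996 + 63883/3) = -79847/34580 + 95303/(340599/2) = -79847/34580 + 95303*(2/340599) = -79847/34580 + 190606/340599 = -2943521839/1682559060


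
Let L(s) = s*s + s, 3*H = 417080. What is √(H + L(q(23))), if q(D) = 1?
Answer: √1251258/3 ≈ 372.87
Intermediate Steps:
H = 417080/3 (H = (⅓)*417080 = 417080/3 ≈ 1.3903e+5)
L(s) = s + s² (L(s) = s² + s = s + s²)
√(H + L(q(23))) = √(417080/3 + 1*(1 + 1)) = √(417080/3 + 1*2) = √(417080/3 + 2) = √(417086/3) = √1251258/3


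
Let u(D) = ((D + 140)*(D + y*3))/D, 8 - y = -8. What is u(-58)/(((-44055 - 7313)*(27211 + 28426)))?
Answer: -5/1010742452 ≈ -4.9469e-9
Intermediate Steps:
y = 16 (y = 8 - 1*(-8) = 8 + 8 = 16)
u(D) = (48 + D)*(140 + D)/D (u(D) = ((D + 140)*(D + 16*3))/D = ((140 + D)*(D + 48))/D = ((140 + D)*(48 + D))/D = ((48 + D)*(140 + D))/D = (48 + D)*(140 + D)/D)
u(-58)/(((-44055 - 7313)*(27211 + 28426))) = (188 - 58 + 6720/(-58))/(((-44055 - 7313)*(27211 + 28426))) = (188 - 58 + 6720*(-1/58))/((-51368*55637)) = (188 - 58 - 3360/29)/(-2857961416) = (410/29)*(-1/2857961416) = -5/1010742452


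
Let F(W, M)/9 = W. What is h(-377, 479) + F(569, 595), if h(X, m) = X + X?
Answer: 4367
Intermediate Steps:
F(W, M) = 9*W
h(X, m) = 2*X
h(-377, 479) + F(569, 595) = 2*(-377) + 9*569 = -754 + 5121 = 4367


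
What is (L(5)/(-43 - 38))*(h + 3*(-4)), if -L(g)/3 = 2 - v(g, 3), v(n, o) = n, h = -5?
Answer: 17/9 ≈ 1.8889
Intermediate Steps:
L(g) = -6 + 3*g (L(g) = -3*(2 - g) = -6 + 3*g)
(L(5)/(-43 - 38))*(h + 3*(-4)) = ((-6 + 3*5)/(-43 - 38))*(-5 + 3*(-4)) = ((-6 + 15)/(-81))*(-5 - 12) = (9*(-1/81))*(-17) = -⅑*(-17) = 17/9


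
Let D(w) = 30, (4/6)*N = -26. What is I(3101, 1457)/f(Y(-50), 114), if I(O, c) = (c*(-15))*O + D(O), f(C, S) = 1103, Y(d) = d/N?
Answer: -67772325/1103 ≈ -61444.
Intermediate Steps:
N = -39 (N = (3/2)*(-26) = -39)
Y(d) = -d/39 (Y(d) = d/(-39) = d*(-1/39) = -d/39)
I(O, c) = 30 - 15*O*c (I(O, c) = (c*(-15))*O + 30 = (-15*c)*O + 30 = -15*O*c + 30 = 30 - 15*O*c)
I(3101, 1457)/f(Y(-50), 114) = (30 - 15*3101*1457)/1103 = (30 - 67772355)*(1/1103) = -67772325*1/1103 = -67772325/1103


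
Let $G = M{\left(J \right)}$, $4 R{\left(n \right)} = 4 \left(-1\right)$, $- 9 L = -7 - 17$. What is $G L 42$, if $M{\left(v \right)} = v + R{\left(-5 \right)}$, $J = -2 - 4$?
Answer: $-784$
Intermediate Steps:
$L = \frac{8}{3}$ ($L = - \frac{-7 - 17}{9} = \left(- \frac{1}{9}\right) \left(-24\right) = \frac{8}{3} \approx 2.6667$)
$R{\left(n \right)} = -1$ ($R{\left(n \right)} = \frac{4 \left(-1\right)}{4} = \frac{1}{4} \left(-4\right) = -1$)
$J = -6$
$M{\left(v \right)} = -1 + v$ ($M{\left(v \right)} = v - 1 = -1 + v$)
$G = -7$ ($G = -1 - 6 = -7$)
$G L 42 = \left(-7\right) \frac{8}{3} \cdot 42 = \left(- \frac{56}{3}\right) 42 = -784$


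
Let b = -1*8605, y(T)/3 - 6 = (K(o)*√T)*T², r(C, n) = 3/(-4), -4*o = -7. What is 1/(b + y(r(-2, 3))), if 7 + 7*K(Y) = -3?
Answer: -107715328/924951576211 + 15120*I*√3/924951576211 ≈ -0.00011646 + 2.8313e-8*I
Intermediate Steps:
o = 7/4 (o = -¼*(-7) = 7/4 ≈ 1.7500)
r(C, n) = -¾ (r(C, n) = 3*(-¼) = -¾)
K(Y) = -10/7 (K(Y) = -1 + (⅐)*(-3) = -1 - 3/7 = -10/7)
y(T) = 18 - 30*T^(5/2)/7 (y(T) = 18 + 3*((-10*√T/7)*T²) = 18 + 3*(-10*T^(5/2)/7) = 18 - 30*T^(5/2)/7)
b = -8605
1/(b + y(r(-2, 3))) = 1/(-8605 + (18 - 135*I*√3/112)) = 1/(-8587 - 135*I*√3/112)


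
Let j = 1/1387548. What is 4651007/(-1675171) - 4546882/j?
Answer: -10568682359353783463/1675171 ≈ -6.3090e+12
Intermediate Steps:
j = 1/1387548 ≈ 7.2070e-7
4651007/(-1675171) - 4546882/j = 4651007/(-1675171) - 4546882/1/1387548 = 4651007*(-1/1675171) - 4546882*1387548 = -4651007/1675171 - 6309017025336 = -10568682359353783463/1675171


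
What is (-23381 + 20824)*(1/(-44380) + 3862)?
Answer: -438258444363/44380 ≈ -9.8751e+6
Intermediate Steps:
(-23381 + 20824)*(1/(-44380) + 3862) = -2557*(-1/44380 + 3862) = -2557*171395559/44380 = -438258444363/44380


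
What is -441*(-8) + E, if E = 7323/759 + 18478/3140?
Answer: 1407526717/397210 ≈ 3543.5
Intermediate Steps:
E = 6169837/397210 (E = 7323*(1/759) + 18478*(1/3140) = 2441/253 + 9239/1570 = 6169837/397210 ≈ 15.533)
-441*(-8) + E = -441*(-8) + 6169837/397210 = 3528 + 6169837/397210 = 1407526717/397210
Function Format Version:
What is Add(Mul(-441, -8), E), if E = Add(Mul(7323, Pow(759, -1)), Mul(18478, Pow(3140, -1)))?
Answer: Rational(1407526717, 397210) ≈ 3543.5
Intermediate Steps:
E = Rational(6169837, 397210) (E = Add(Mul(7323, Rational(1, 759)), Mul(18478, Rational(1, 3140))) = Add(Rational(2441, 253), Rational(9239, 1570)) = Rational(6169837, 397210) ≈ 15.533)
Add(Mul(-441, -8), E) = Add(Mul(-441, -8), Rational(6169837, 397210)) = Add(3528, Rational(6169837, 397210)) = Rational(1407526717, 397210)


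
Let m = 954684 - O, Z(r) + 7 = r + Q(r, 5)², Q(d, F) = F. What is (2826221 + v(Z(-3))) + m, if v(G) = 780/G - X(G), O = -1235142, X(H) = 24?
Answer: 5016075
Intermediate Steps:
Z(r) = 18 + r (Z(r) = -7 + (r + 5²) = -7 + (r + 25) = -7 + (25 + r) = 18 + r)
v(G) = -24 + 780/G (v(G) = 780/G - 1*24 = 780/G - 24 = -24 + 780/G)
m = 2189826 (m = 954684 - 1*(-1235142) = 954684 + 1235142 = 2189826)
(2826221 + v(Z(-3))) + m = (2826221 + (-24 + 780/(18 - 3))) + 2189826 = (2826221 + (-24 + 780/15)) + 2189826 = (2826221 + (-24 + 780*(1/15))) + 2189826 = (2826221 + (-24 + 52)) + 2189826 = (2826221 + 28) + 2189826 = 2826249 + 2189826 = 5016075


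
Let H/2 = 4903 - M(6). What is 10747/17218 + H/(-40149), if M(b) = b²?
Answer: 263881291/691285482 ≈ 0.38173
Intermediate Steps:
H = 9734 (H = 2*(4903 - 1*6²) = 2*(4903 - 1*36) = 2*(4903 - 36) = 2*4867 = 9734)
10747/17218 + H/(-40149) = 10747/17218 + 9734/(-40149) = 10747*(1/17218) + 9734*(-1/40149) = 10747/17218 - 9734/40149 = 263881291/691285482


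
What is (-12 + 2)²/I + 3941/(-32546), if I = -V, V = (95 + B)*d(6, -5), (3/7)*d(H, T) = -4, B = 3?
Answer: -65644/5581639 ≈ -0.011761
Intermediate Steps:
d(H, T) = -28/3 (d(H, T) = (7/3)*(-4) = -28/3)
V = -2744/3 (V = (95 + 3)*(-28/3) = 98*(-28/3) = -2744/3 ≈ -914.67)
I = 2744/3 (I = -1*(-2744/3) = 2744/3 ≈ 914.67)
(-12 + 2)²/I + 3941/(-32546) = (-12 + 2)²/(2744/3) + 3941/(-32546) = (-10)²*(3/2744) + 3941*(-1/32546) = 100*(3/2744) - 3941/32546 = 75/686 - 3941/32546 = -65644/5581639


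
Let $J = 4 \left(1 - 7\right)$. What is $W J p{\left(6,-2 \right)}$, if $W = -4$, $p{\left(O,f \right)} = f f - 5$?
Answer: $-96$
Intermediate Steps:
$J = -24$ ($J = 4 \left(1 - 7\right) = 4 \left(-6\right) = -24$)
$p{\left(O,f \right)} = -5 + f^{2}$ ($p{\left(O,f \right)} = f^{2} - 5 = -5 + f^{2}$)
$W J p{\left(6,-2 \right)} = \left(-4\right) \left(-24\right) \left(-5 + \left(-2\right)^{2}\right) = 96 \left(-5 + 4\right) = 96 \left(-1\right) = -96$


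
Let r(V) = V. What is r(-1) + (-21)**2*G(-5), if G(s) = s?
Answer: -2206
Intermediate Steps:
r(-1) + (-21)**2*G(-5) = -1 + (-21)**2*(-5) = -1 + 441*(-5) = -1 - 2205 = -2206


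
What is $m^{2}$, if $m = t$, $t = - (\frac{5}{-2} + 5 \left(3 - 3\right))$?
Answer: $\frac{25}{4} \approx 6.25$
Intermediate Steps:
$t = \frac{5}{2}$ ($t = - (5 \left(- \frac{1}{2}\right) + 5 \cdot 0) = - (- \frac{5}{2} + 0) = \left(-1\right) \left(- \frac{5}{2}\right) = \frac{5}{2} \approx 2.5$)
$m = \frac{5}{2} \approx 2.5$
$m^{2} = \left(\frac{5}{2}\right)^{2} = \frac{25}{4}$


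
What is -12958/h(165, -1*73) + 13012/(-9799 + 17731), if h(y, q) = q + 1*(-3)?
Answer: 682709/3966 ≈ 172.14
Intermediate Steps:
h(y, q) = -3 + q (h(y, q) = q - 3 = -3 + q)
-12958/h(165, -1*73) + 13012/(-9799 + 17731) = -12958/(-3 - 1*73) + 13012/(-9799 + 17731) = -12958/(-3 - 73) + 13012/7932 = -12958/(-76) + 13012*(1/7932) = -12958*(-1/76) + 3253/1983 = 341/2 + 3253/1983 = 682709/3966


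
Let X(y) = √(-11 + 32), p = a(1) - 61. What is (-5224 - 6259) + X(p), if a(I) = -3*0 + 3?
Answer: -11483 + √21 ≈ -11478.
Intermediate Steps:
a(I) = 3 (a(I) = 0 + 3 = 3)
p = -58 (p = 3 - 61 = -58)
X(y) = √21
(-5224 - 6259) + X(p) = (-5224 - 6259) + √21 = -11483 + √21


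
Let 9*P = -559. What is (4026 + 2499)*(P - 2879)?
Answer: -19190750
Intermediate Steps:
P = -559/9 (P = (⅑)*(-559) = -559/9 ≈ -62.111)
(4026 + 2499)*(P - 2879) = (4026 + 2499)*(-559/9 - 2879) = 6525*(-26470/9) = -19190750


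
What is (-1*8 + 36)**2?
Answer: 784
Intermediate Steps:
(-1*8 + 36)**2 = (-8 + 36)**2 = 28**2 = 784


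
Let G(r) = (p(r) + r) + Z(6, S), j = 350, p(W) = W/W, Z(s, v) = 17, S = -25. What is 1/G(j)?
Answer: 1/368 ≈ 0.0027174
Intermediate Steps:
p(W) = 1
G(r) = 18 + r (G(r) = (1 + r) + 17 = 18 + r)
1/G(j) = 1/(18 + 350) = 1/368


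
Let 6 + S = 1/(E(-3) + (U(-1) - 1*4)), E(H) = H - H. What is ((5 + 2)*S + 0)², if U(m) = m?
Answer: 47089/25 ≈ 1883.6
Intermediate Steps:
E(H) = 0
S = -31/5 (S = -6 + 1/(0 + (-1 - 1*4)) = -6 + 1/(0 + (-1 - 4)) = -6 + 1/(0 - 5) = -6 + 1/(-5) = -6 - ⅕ = -31/5 ≈ -6.2000)
((5 + 2)*S + 0)² = ((5 + 2)*(-31/5) + 0)² = (7*(-31/5) + 0)² = (-217/5 + 0)² = (-217/5)² = 47089/25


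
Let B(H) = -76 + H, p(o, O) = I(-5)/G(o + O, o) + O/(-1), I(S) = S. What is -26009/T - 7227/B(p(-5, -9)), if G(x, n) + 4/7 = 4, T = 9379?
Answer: 1584036005/15409697 ≈ 102.79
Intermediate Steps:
G(x, n) = 24/7 (G(x, n) = -4/7 + 4 = 24/7)
p(o, O) = -35/24 - O (p(o, O) = -5/24/7 + O/(-1) = -5*7/24 + O*(-1) = -35/24 - O)
-26009/T - 7227/B(p(-5, -9)) = -26009/9379 - 7227/(-76 + (-35/24 - 1*(-9))) = -26009*1/9379 - 7227/(-76 + (-35/24 + 9)) = -26009/9379 - 7227/(-76 + 181/24) = -26009/9379 - 7227/(-1643/24) = -26009/9379 - 7227*(-24/1643) = -26009/9379 + 173448/1643 = 1584036005/15409697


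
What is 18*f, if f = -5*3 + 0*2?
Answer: -270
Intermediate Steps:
f = -15 (f = -15 + 0 = -15)
18*f = 18*(-15) = -270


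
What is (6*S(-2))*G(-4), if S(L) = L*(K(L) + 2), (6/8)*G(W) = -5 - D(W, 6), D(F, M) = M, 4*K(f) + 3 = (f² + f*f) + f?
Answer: 484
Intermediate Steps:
K(f) = -¾ + f²/2 + f/4 (K(f) = -¾ + ((f² + f*f) + f)/4 = -¾ + ((f² + f²) + f)/4 = -¾ + (2*f² + f)/4 = -¾ + (f + 2*f²)/4 = -¾ + (f²/2 + f/4) = -¾ + f²/2 + f/4)
G(W) = -44/3 (G(W) = 4*(-5 - 1*6)/3 = 4*(-5 - 6)/3 = (4/3)*(-11) = -44/3)
S(L) = L*(5/4 + L²/2 + L/4) (S(L) = L*((-¾ + L²/2 + L/4) + 2) = L*(5/4 + L²/2 + L/4))
(6*S(-2))*G(-4) = (6*((¼)*(-2)*(5 - 2 + 2*(-2)²)))*(-44/3) = (6*((¼)*(-2)*(5 - 2 + 2*4)))*(-44/3) = (6*((¼)*(-2)*(5 - 2 + 8)))*(-44/3) = (6*((¼)*(-2)*11))*(-44/3) = (6*(-11/2))*(-44/3) = -33*(-44/3) = 484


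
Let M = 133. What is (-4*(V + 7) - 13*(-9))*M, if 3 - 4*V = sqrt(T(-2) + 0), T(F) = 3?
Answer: 11438 + 133*sqrt(3) ≈ 11668.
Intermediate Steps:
V = 3/4 - sqrt(3)/4 (V = 3/4 - sqrt(3 + 0)/4 = 3/4 - sqrt(3)/4 ≈ 0.31699)
(-4*(V + 7) - 13*(-9))*M = (-4*((3/4 - sqrt(3)/4) + 7) - 13*(-9))*133 = (-4*(31/4 - sqrt(3)/4) + 117)*133 = ((-31 + sqrt(3)) + 117)*133 = (86 + sqrt(3))*133 = 11438 + 133*sqrt(3)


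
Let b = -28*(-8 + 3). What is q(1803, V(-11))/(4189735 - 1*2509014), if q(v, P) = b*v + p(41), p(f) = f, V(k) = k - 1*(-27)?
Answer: 252461/1680721 ≈ 0.15021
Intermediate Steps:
V(k) = 27 + k (V(k) = k + 27 = 27 + k)
b = 140 (b = -28*(-5) = 140)
q(v, P) = 41 + 140*v (q(v, P) = 140*v + 41 = 41 + 140*v)
q(1803, V(-11))/(4189735 - 1*2509014) = (41 + 140*1803)/(4189735 - 1*2509014) = (41 + 252420)/(4189735 - 2509014) = 252461/1680721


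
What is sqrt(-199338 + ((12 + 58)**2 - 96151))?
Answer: I*sqrt(290589) ≈ 539.06*I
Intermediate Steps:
sqrt(-199338 + ((12 + 58)**2 - 96151)) = sqrt(-199338 + (70**2 - 96151)) = sqrt(-199338 + (4900 - 96151)) = sqrt(-199338 - 91251) = sqrt(-290589) = I*sqrt(290589)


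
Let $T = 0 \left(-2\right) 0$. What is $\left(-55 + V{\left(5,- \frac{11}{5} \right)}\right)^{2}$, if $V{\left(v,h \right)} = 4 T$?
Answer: $3025$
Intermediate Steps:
$T = 0$ ($T = 0 \cdot 0 = 0$)
$V{\left(v,h \right)} = 0$ ($V{\left(v,h \right)} = 4 \cdot 0 = 0$)
$\left(-55 + V{\left(5,- \frac{11}{5} \right)}\right)^{2} = \left(-55 + 0\right)^{2} = \left(-55\right)^{2} = 3025$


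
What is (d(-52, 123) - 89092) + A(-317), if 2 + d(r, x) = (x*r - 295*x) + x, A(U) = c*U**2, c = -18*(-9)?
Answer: 16147566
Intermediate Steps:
c = 162
A(U) = 162*U**2
d(r, x) = -2 - 294*x + r*x (d(r, x) = -2 + ((x*r - 295*x) + x) = -2 + ((r*x - 295*x) + x) = -2 + ((-295*x + r*x) + x) = -2 + (-294*x + r*x) = -2 - 294*x + r*x)
(d(-52, 123) - 89092) + A(-317) = ((-2 - 294*123 - 52*123) - 89092) + 162*(-317)**2 = ((-2 - 36162 - 6396) - 89092) + 162*100489 = (-42560 - 89092) + 16279218 = -131652 + 16279218 = 16147566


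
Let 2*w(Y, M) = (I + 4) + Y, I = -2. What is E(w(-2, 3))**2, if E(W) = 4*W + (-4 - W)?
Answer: 16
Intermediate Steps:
w(Y, M) = 1 + Y/2 (w(Y, M) = ((-2 + 4) + Y)/2 = (2 + Y)/2 = 1 + Y/2)
E(W) = -4 + 3*W
E(w(-2, 3))**2 = (-4 + 3*(1 + (1/2)*(-2)))**2 = (-4 + 3*(1 - 1))**2 = (-4 + 3*0)**2 = (-4 + 0)**2 = (-4)**2 = 16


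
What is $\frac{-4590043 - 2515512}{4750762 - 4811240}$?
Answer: $\frac{7105555}{60478} \approx 117.49$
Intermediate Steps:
$\frac{-4590043 - 2515512}{4750762 - 4811240} = - \frac{7105555}{-60478} = \left(-7105555\right) \left(- \frac{1}{60478}\right) = \frac{7105555}{60478}$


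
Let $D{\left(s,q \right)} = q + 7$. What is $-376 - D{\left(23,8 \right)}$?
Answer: $-391$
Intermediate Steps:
$D{\left(s,q \right)} = 7 + q$
$-376 - D{\left(23,8 \right)} = -376 - \left(7 + 8\right) = -376 - 15 = -391$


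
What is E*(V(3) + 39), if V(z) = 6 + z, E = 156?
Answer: 7488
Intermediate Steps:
E*(V(3) + 39) = 156*((6 + 3) + 39) = 156*(9 + 39) = 156*48 = 7488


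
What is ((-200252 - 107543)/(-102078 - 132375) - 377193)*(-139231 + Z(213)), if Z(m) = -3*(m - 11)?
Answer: 12366306471970658/234453 ≈ 5.2745e+10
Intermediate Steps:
Z(m) = 33 - 3*m (Z(m) = -3*(-11 + m) = 33 - 3*m)
((-200252 - 107543)/(-102078 - 132375) - 377193)*(-139231 + Z(213)) = ((-200252 - 107543)/(-102078 - 132375) - 377193)*(-139231 + (33 - 3*213)) = (-307795/(-234453) - 377193)*(-139231 + (33 - 639)) = (-307795*(-1/234453) - 377193)*(-139231 - 606) = (307795/234453 - 377193)*(-139837) = -88433722634/234453*(-139837) = 12366306471970658/234453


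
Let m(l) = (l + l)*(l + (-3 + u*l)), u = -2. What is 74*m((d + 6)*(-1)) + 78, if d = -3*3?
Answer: -2586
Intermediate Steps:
d = -9
m(l) = 2*l*(-3 - l) (m(l) = (l + l)*(l + (-3 - 2*l)) = (2*l)*(-3 - l) = 2*l*(-3 - l))
74*m((d + 6)*(-1)) + 78 = 74*(2*((-9 + 6)*(-1))*(-3 - (-9 + 6)*(-1))) + 78 = 74*(2*(-3*(-1))*(-3 - (-3)*(-1))) + 78 = 74*(2*3*(-3 - 1*3)) + 78 = 74*(2*3*(-3 - 3)) + 78 = 74*(2*3*(-6)) + 78 = 74*(-36) + 78 = -2664 + 78 = -2586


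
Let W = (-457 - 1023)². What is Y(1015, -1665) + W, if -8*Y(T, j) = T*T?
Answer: 16492975/8 ≈ 2.0616e+6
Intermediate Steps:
Y(T, j) = -T²/8 (Y(T, j) = -T*T/8 = -T²/8)
W = 2190400 (W = (-1480)² = 2190400)
Y(1015, -1665) + W = -⅛*1015² + 2190400 = -⅛*1030225 + 2190400 = -1030225/8 + 2190400 = 16492975/8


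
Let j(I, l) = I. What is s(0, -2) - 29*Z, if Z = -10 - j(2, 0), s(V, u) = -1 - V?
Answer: 347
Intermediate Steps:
Z = -12 (Z = -10 - 1*2 = -10 - 2 = -12)
s(0, -2) - 29*Z = (-1 - 1*0) - 29*(-12) = (-1 + 0) + 348 = -1 + 348 = 347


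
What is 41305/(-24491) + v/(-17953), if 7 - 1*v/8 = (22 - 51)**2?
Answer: -578144713/439686923 ≈ -1.3149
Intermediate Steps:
v = -6672 (v = 56 - 8*(22 - 51)**2 = 56 - 8*(-29)**2 = 56 - 8*841 = 56 - 6728 = -6672)
41305/(-24491) + v/(-17953) = 41305/(-24491) - 6672/(-17953) = 41305*(-1/24491) - 6672*(-1/17953) = -41305/24491 + 6672/17953 = -578144713/439686923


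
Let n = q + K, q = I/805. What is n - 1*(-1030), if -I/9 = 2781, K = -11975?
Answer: -8835754/805 ≈ -10976.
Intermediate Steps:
I = -25029 (I = -9*2781 = -25029)
q = -25029/805 ≈ -31.092
n = -9664904/805 (n = -25029/805 - 11975 = -9664904/805 ≈ -12006.)
n - 1*(-1030) = -9664904/805 - 1*(-1030) = -9664904/805 + 1030 = -8835754/805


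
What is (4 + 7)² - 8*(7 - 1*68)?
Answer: 609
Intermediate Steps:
(4 + 7)² - 8*(7 - 1*68) = 11² - 8*(7 - 68) = 121 - 8*(-61) = 121 + 488 = 609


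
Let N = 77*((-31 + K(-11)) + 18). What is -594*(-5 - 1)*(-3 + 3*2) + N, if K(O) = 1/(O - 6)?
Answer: 164670/17 ≈ 9686.5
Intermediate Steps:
K(O) = 1/(-6 + O)
N = -17094/17 (N = 77*((-31 + 1/(-6 - 11)) + 18) = 77*((-31 + 1/(-17)) + 18) = 77*((-31 - 1/17) + 18) = 77*(-528/17 + 18) = 77*(-222/17) = -17094/17 ≈ -1005.5)
-594*(-5 - 1)*(-3 + 3*2) + N = -594*(-5 - 1)*(-3 + 3*2) - 17094/17 = -(-3564)*(-3 + 6) - 17094/17 = -(-3564)*3 - 17094/17 = -594*(-18) - 17094/17 = 10692 - 17094/17 = 164670/17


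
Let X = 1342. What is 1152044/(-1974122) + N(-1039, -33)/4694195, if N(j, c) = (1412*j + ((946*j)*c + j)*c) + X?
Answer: -212127781102119/926691362179 ≈ -228.91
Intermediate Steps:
N(j, c) = 1342 + 1412*j + c*(j + 946*c*j) (N(j, c) = (1412*j + ((946*j)*c + j)*c) + 1342 = (1412*j + (946*c*j + j)*c) + 1342 = (1412*j + (j + 946*c*j)*c) + 1342 = (1412*j + c*(j + 946*c*j)) + 1342 = 1342 + 1412*j + c*(j + 946*c*j))
1152044/(-1974122) + N(-1039, -33)/4694195 = 1152044/(-1974122) + (1342 + 1412*(-1039) - 33*(-1039) + 946*(-1039)*(-33)**2)/4694195 = 1152044*(-1/1974122) + (1342 - 1467068 + 34287 + 946*(-1039)*1089)*(1/4694195) = -576022/987061 + (1342 - 1467068 + 34287 - 1070371566)*(1/4694195) = -576022/987061 - 1071803005*1/4694195 = -576022/987061 - 214360601/938839 = -212127781102119/926691362179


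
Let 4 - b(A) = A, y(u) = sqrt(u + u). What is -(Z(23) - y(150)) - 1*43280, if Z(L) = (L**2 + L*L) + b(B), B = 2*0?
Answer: -44342 + 10*sqrt(3) ≈ -44325.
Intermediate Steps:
y(u) = sqrt(2)*sqrt(u) (y(u) = sqrt(2*u) = sqrt(2)*sqrt(u))
B = 0
b(A) = 4 - A
Z(L) = 4 + 2*L**2 (Z(L) = (L**2 + L*L) + (4 - 1*0) = (L**2 + L**2) + (4 + 0) = 2*L**2 + 4 = 4 + 2*L**2)
-(Z(23) - y(150)) - 1*43280 = -((4 + 2*23**2) - sqrt(2)*sqrt(150)) - 1*43280 = -((4 + 2*529) - sqrt(2)*5*sqrt(6)) - 43280 = -((4 + 1058) - 10*sqrt(3)) - 43280 = -(1062 - 10*sqrt(3)) - 43280 = (-1062 + 10*sqrt(3)) - 43280 = -44342 + 10*sqrt(3)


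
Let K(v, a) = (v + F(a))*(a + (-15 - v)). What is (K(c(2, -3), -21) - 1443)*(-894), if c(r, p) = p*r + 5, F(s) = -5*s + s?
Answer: 3887112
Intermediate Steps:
F(s) = -4*s
c(r, p) = 5 + p*r
K(v, a) = (v - 4*a)*(-15 + a - v) (K(v, a) = (v - 4*a)*(a + (-15 - v)) = (v - 4*a)*(-15 + a - v))
(K(c(2, -3), -21) - 1443)*(-894) = ((-(5 - 3*2)**2 - 15*(5 - 3*2) - 4*(-21)**2 + 60*(-21) + 5*(-21)*(5 - 3*2)) - 1443)*(-894) = ((-(5 - 6)**2 - 15*(5 - 6) - 4*441 - 1260 + 5*(-21)*(5 - 6)) - 1443)*(-894) = ((-1*(-1)**2 - 15*(-1) - 1764 - 1260 + 5*(-21)*(-1)) - 1443)*(-894) = ((-1*1 + 15 - 1764 - 1260 + 105) - 1443)*(-894) = ((-1 + 15 - 1764 - 1260 + 105) - 1443)*(-894) = (-2905 - 1443)*(-894) = -4348*(-894) = 3887112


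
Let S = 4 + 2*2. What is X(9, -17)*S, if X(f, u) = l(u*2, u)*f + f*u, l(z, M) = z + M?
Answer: -4896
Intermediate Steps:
l(z, M) = M + z
X(f, u) = 4*f*u (X(f, u) = (u + u*2)*f + f*u = (u + 2*u)*f + f*u = (3*u)*f + f*u = 3*f*u + f*u = 4*f*u)
S = 8 (S = 4 + 4 = 8)
X(9, -17)*S = (4*9*(-17))*8 = -612*8 = -4896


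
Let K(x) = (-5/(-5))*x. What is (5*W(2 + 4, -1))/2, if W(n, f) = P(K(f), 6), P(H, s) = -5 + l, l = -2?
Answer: -35/2 ≈ -17.500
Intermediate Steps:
K(x) = x (K(x) = (-5*(-⅕))*x = 1*x = x)
P(H, s) = -7 (P(H, s) = -5 - 2 = -7)
W(n, f) = -7
(5*W(2 + 4, -1))/2 = (5*(-7))/2 = -35*½ = -35/2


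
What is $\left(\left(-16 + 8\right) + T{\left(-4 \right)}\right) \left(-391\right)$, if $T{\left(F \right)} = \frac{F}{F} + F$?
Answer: $4301$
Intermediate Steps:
$T{\left(F \right)} = 1 + F$
$\left(\left(-16 + 8\right) + T{\left(-4 \right)}\right) \left(-391\right) = \left(\left(-16 + 8\right) + \left(1 - 4\right)\right) \left(-391\right) = \left(-8 - 3\right) \left(-391\right) = \left(-11\right) \left(-391\right) = 4301$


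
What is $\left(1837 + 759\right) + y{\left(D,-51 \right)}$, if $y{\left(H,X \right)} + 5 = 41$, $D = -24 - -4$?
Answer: $2632$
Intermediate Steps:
$D = -20$ ($D = -24 + 4 = -20$)
$y{\left(H,X \right)} = 36$ ($y{\left(H,X \right)} = -5 + 41 = 36$)
$\left(1837 + 759\right) + y{\left(D,-51 \right)} = \left(1837 + 759\right) + 36 = 2596 + 36 = 2632$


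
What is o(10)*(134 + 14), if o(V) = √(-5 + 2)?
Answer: 148*I*√3 ≈ 256.34*I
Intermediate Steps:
o(V) = I*√3 (o(V) = √(-3) = I*√3)
o(10)*(134 + 14) = (I*√3)*(134 + 14) = (I*√3)*148 = 148*I*√3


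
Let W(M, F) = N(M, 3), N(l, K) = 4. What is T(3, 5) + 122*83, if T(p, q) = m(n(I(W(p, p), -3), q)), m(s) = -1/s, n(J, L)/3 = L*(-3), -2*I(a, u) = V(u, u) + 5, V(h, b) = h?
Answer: 455671/45 ≈ 10126.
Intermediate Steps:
W(M, F) = 4
I(a, u) = -5/2 - u/2 (I(a, u) = -(u + 5)/2 = -(5 + u)/2 = -5/2 - u/2)
n(J, L) = -9*L (n(J, L) = 3*(L*(-3)) = 3*(-3*L) = -9*L)
T(p, q) = 1/(9*q) (T(p, q) = -1/((-9*q)) = -(-1)/(9*q) = 1/(9*q))
T(3, 5) + 122*83 = (⅑)/5 + 122*83 = (⅑)*(⅕) + 10126 = 1/45 + 10126 = 455671/45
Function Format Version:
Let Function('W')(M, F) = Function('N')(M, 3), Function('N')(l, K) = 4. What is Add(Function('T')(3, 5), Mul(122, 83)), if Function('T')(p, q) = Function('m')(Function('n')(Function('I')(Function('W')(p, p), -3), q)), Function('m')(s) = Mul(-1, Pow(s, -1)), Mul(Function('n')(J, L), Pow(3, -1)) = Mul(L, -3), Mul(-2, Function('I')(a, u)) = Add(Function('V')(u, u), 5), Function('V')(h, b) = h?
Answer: Rational(455671, 45) ≈ 10126.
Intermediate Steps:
Function('W')(M, F) = 4
Function('I')(a, u) = Add(Rational(-5, 2), Mul(Rational(-1, 2), u)) (Function('I')(a, u) = Mul(Rational(-1, 2), Add(u, 5)) = Mul(Rational(-1, 2), Add(5, u)) = Add(Rational(-5, 2), Mul(Rational(-1, 2), u)))
Function('n')(J, L) = Mul(-9, L) (Function('n')(J, L) = Mul(3, Mul(L, -3)) = Mul(3, Mul(-3, L)) = Mul(-9, L))
Function('T')(p, q) = Mul(Rational(1, 9), Pow(q, -1)) (Function('T')(p, q) = Mul(-1, Pow(Mul(-9, q), -1)) = Mul(-1, Mul(Rational(-1, 9), Pow(q, -1))) = Mul(Rational(1, 9), Pow(q, -1)))
Add(Function('T')(3, 5), Mul(122, 83)) = Add(Mul(Rational(1, 9), Pow(5, -1)), Mul(122, 83)) = Add(Mul(Rational(1, 9), Rational(1, 5)), 10126) = Add(Rational(1, 45), 10126) = Rational(455671, 45)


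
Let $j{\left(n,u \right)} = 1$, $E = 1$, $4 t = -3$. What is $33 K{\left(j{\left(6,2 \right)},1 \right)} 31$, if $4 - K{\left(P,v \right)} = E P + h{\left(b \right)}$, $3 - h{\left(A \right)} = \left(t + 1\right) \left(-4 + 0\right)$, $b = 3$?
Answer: $-1023$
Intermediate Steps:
$t = - \frac{3}{4}$ ($t = \frac{1}{4} \left(-3\right) = - \frac{3}{4} \approx -0.75$)
$h{\left(A \right)} = 4$ ($h{\left(A \right)} = 3 - \left(- \frac{3}{4} + 1\right) \left(-4 + 0\right) = 3 - \frac{1}{4} \left(-4\right) = 3 - -1 = 3 + 1 = 4$)
$K{\left(P,v \right)} = - P$ ($K{\left(P,v \right)} = 4 - \left(1 P + 4\right) = 4 - \left(P + 4\right) = 4 - \left(4 + P\right) = - P$)
$33 K{\left(j{\left(6,2 \right)},1 \right)} 31 = 33 \left(\left(-1\right) 1\right) 31 = 33 \left(-1\right) 31 = \left(-33\right) 31 = -1023$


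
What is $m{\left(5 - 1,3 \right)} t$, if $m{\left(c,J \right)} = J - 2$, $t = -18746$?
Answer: $-18746$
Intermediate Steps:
$m{\left(c,J \right)} = -2 + J$
$m{\left(5 - 1,3 \right)} t = \left(-2 + 3\right) \left(-18746\right) = 1 \left(-18746\right) = -18746$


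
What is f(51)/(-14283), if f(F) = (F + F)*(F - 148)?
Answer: 3298/4761 ≈ 0.69271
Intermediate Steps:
f(F) = 2*F*(-148 + F) (f(F) = (2*F)*(-148 + F) = 2*F*(-148 + F))
f(51)/(-14283) = (2*51*(-148 + 51))/(-14283) = (2*51*(-97))*(-1/14283) = -9894*(-1/14283) = 3298/4761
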